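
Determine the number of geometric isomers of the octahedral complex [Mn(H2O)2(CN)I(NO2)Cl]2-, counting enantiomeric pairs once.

9

The six octahedral sites form three mutually perpendicular trans pairs.
Placing the ligands in turn and identifying arrangements related by rotation or reflection leaves 9 distinct geometric isomers.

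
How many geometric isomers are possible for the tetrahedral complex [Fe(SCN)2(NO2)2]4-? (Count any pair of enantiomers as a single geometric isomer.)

All four vertices of a tetrahedron are equivalent and mutually adjacent, so cis/trans isomerism cannot arise.
Only one geometric arrangement is possible.

1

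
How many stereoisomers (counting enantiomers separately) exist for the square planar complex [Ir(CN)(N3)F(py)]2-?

3

In a square planar complex each vertex has one trans partner and two cis neighbours.
Working through the distinct placements yields 3 geometric isomers: (CN/N3 trans, F/py trans); (CN/py trans, F/N3 trans); (CN/F trans, N3/py trans).
Each arrangement has an internal mirror plane or centre of symmetry, so none is chiral.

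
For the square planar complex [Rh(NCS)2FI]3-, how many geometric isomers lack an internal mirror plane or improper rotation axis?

0

In a square planar complex each vertex has one trans partner and two cis neighbours.
Working through the distinct placements yields 2 geometric isomers: NCS cis; NCS trans.
Each arrangement has an internal mirror plane or centre of symmetry, so none is chiral.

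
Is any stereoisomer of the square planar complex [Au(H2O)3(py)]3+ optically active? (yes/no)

no

A square has two trans pairs of vertices; adjacent vertices are cis.
Only one geometric arrangement is possible.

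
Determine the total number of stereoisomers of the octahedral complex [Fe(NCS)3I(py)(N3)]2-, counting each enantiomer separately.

The six octahedral sites form three mutually perpendicular trans pairs.
There are 4 geometric isomers: NCS mer (3 arrangements); NCS fac (chiral).
One of these lacks any improper symmetry element and so occurs as an enantiomeric pair, giving 4 + 1 = 5 stereoisomers in total.

5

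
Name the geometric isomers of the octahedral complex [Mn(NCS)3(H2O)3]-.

The six octahedral sites form three mutually perpendicular trans pairs.
Systematic placement gives 2 geometric isomers: NCS mer; NCS fac.

fac and mer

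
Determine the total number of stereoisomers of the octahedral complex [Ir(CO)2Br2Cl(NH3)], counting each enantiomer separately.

The six octahedral sites form three mutually perpendicular trans pairs.
There are 6 geometric isomers: CO trans, Br trans; CO cis, Br trans; CO cis, Br cis (3 arrangements, 2 chiral); CO trans, Br cis.
Of these, 2 lack any improper symmetry element and so occur as enantiomeric pairs, giving 6 + 2 = 8 stereoisomers in total.

8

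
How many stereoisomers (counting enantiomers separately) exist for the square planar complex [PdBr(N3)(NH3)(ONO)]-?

3

A square has two trans pairs of vertices; adjacent vertices are cis.
Working through the distinct placements yields 3 geometric isomers: (Br/NH3 trans, N3/ONO trans); (Br/ONO trans, N3/NH3 trans); (Br/N3 trans, NH3/ONO trans).
Each arrangement has an internal mirror plane or centre of symmetry, so none is chiral.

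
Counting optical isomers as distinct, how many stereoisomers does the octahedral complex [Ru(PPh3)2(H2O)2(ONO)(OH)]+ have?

8

In an octahedral complex each vertex has one trans partner and four cis neighbours.
The distinct arrangements are (6 in all): PPh3 trans, H2O trans; PPh3 cis, H2O trans; PPh3 trans, H2O cis; PPh3 cis, H2O cis (3 arrangements, 2 chiral).
Of these, 2 lack any improper symmetry element and so occur as enantiomeric pairs, giving 6 + 2 = 8 stereoisomers in total.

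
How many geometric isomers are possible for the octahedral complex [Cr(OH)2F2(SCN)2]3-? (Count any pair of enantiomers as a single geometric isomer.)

An octahedron has six vertices in three trans pairs; every non-trans pair is cis.
The distinct arrangements are (5 in all): OH trans, F trans, SCN trans; OH cis, F trans, SCN cis; OH cis, F cis, SCN trans; OH cis, F cis, SCN cis (chiral); OH trans, F cis, SCN cis.

5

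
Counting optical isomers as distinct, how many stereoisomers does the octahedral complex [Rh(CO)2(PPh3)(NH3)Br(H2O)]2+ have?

15

In an octahedral complex each vertex has one trans partner and four cis neighbours.
Exhaustive case analysis gives 9 geometric isomers.
Of these, 6 lack any improper symmetry element and so occur as enantiomeric pairs, giving 9 + 6 = 15 stereoisomers in total.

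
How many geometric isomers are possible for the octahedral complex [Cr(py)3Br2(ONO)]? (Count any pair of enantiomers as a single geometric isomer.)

3

The distinct arrangements are (3 in all): py mer, Br trans; py mer, Br cis; py fac, Br cis.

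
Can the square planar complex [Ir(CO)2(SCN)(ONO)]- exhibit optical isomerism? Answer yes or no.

no

Working through the distinct placements yields 2 geometric isomers: CO cis; CO trans.
Each arrangement has an internal mirror plane or centre of symmetry, so none is chiral.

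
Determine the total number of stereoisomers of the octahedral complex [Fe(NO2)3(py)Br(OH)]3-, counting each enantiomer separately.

5

An octahedron has six vertices in three trans pairs; every non-trans pair is cis.
The distinct arrangements are (4 in all): NO2 mer (3 arrangements); NO2 fac (chiral).
One of these lacks any improper symmetry element and so occurs as an enantiomeric pair, giving 4 + 1 = 5 stereoisomers in total.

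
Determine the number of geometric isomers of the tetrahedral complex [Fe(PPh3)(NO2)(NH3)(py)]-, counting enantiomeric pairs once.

All four vertices of a tetrahedron are equivalent and mutually adjacent, so cis/trans isomerism cannot arise.
Only one geometric arrangement is possible; it has no improper symmetry element, so it exists as a pair of enantiomers (2 stereoisomers).

1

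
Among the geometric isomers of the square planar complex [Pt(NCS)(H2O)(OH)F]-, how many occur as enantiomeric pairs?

0

A square has two trans pairs of vertices; adjacent vertices are cis.
Systematic placement gives 3 geometric isomers: (F/NCS trans, H2O/OH trans); (F/OH trans, H2O/NCS trans); (F/H2O trans, NCS/OH trans).
Each arrangement has an internal mirror plane or centre of symmetry, so none is chiral.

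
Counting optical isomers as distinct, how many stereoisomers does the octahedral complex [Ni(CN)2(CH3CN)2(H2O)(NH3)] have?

8

The six octahedral sites form three mutually perpendicular trans pairs.
Working through the distinct placements yields 6 geometric isomers: CN trans, CH3CN trans; CN cis, CH3CN trans; CN cis, CH3CN cis (3 arrangements, 2 chiral); CN trans, CH3CN cis.
Of these, 2 lack any improper symmetry element and so occur as enantiomeric pairs, giving 6 + 2 = 8 stereoisomers in total.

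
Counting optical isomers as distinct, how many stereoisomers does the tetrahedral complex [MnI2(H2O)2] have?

1

In a tetrahedral complex all four positions are equivalent and every pair of ligands is adjacent — there is no cis/trans distinction.
Only one geometric arrangement is possible.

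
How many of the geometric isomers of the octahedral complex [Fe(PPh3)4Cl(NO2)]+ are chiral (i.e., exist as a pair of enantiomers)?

The six octahedral sites form three mutually perpendicular trans pairs.
There are 2 geometric isomers: Cl and NO2 mutually trans; Cl and NO2 mutually cis.
Each arrangement has an internal mirror plane or centre of symmetry, so none is chiral.

0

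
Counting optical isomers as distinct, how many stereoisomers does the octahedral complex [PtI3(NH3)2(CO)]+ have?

3

There are 3 geometric isomers: I mer, NH3 trans; I fac, NH3 cis; I mer, NH3 cis.
Each arrangement has an internal mirror plane or centre of symmetry, so none is chiral.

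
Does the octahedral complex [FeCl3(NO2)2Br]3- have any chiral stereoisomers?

Working through the distinct placements yields 3 geometric isomers: Cl mer, NO2 trans; Cl fac, NO2 cis; Cl mer, NO2 cis.
Each arrangement has an internal mirror plane or centre of symmetry, so none is chiral.

no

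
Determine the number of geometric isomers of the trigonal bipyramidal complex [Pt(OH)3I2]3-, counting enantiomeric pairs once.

3

In a trigonal bipyramid the two axial positions differ from the three equatorial ones.
Systematic placement gives 3 geometric isomers: I both axial; I one axial, one equatorial; I both equatorial.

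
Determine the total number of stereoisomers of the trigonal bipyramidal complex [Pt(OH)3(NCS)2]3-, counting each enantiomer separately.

A trigonal bipyramid has two axial and three equatorial sites, which are chemically inequivalent.
The distinct arrangements are (3 in all): NCS both axial; NCS one axial, one equatorial; NCS both equatorial.
Each arrangement has an internal mirror plane or centre of symmetry, so none is chiral.

3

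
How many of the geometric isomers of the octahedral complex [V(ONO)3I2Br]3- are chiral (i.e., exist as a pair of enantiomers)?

An octahedron has six vertices in three trans pairs; every non-trans pair is cis.
Systematic placement gives 3 geometric isomers: ONO mer, I cis; ONO mer, I trans; ONO fac, I cis.
Each arrangement has an internal mirror plane or centre of symmetry, so none is chiral.

0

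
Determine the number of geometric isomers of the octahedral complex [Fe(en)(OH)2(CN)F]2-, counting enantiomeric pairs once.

The six octahedral sites form three mutually perpendicular trans pairs.
Each en is bidentate and must span two cis positions.
The distinct arrangements are (4 in all): OH cis (3 arrangements, 2 chiral); OH trans.

4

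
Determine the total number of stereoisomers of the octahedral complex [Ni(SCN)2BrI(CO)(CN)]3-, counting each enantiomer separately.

15

The six octahedral sites form three mutually perpendicular trans pairs.
Exhaustive case analysis gives 9 geometric isomers.
Of these, 6 lack any improper symmetry element and so occur as enantiomeric pairs, giving 9 + 6 = 15 stereoisomers in total.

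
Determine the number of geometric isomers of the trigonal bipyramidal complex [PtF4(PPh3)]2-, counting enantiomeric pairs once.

2

A trigonal bipyramid has two axial and three equatorial sites, which are chemically inequivalent.
Working through the distinct placements yields 2 geometric isomers: PPh3 equatorial; PPh3 axial.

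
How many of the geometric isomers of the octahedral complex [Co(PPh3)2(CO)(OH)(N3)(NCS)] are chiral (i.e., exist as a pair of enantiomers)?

6

Exhaustive case analysis gives 9 geometric isomers.
Of these, 6 lack any improper symmetry element and so occur as enantiomeric pairs, giving 9 + 6 = 15 stereoisomers in total.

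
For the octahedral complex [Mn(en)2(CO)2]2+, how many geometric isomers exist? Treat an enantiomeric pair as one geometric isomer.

The six octahedral sites form three mutually perpendicular trans pairs.
Each en is bidentate and must span two cis positions.
The distinct arrangements are (2 in all): CO trans; CO cis (chiral).

2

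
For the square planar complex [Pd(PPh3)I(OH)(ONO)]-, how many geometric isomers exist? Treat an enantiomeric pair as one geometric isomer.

A square has two trans pairs of vertices; adjacent vertices are cis.
Working through the distinct placements yields 3 geometric isomers: (I/ONO trans, OH/PPh3 trans); (I/PPh3 trans, OH/ONO trans); (I/OH trans, ONO/PPh3 trans).

3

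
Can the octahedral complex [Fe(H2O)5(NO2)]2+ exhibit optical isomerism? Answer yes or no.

no

The six octahedral sites form three mutually perpendicular trans pairs.
Only one geometric arrangement is possible.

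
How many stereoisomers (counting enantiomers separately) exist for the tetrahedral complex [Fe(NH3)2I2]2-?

All four vertices of a tetrahedron are equivalent and mutually adjacent, so cis/trans isomerism cannot arise.
Only one geometric arrangement is possible.

1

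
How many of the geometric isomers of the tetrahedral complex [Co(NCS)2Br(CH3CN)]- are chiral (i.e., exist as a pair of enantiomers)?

0

All four vertices of a tetrahedron are equivalent and mutually adjacent, so cis/trans isomerism cannot arise.
Only one geometric arrangement is possible.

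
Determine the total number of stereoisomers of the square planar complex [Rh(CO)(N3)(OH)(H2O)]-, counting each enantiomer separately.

3

A square has two trans pairs of vertices; adjacent vertices are cis.
The distinct arrangements are (3 in all): (CO/N3 trans, H2O/OH trans); (CO/OH trans, H2O/N3 trans); (CO/H2O trans, N3/OH trans).
Each arrangement has an internal mirror plane or centre of symmetry, so none is chiral.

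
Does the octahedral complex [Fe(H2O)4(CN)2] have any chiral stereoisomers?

no

In an octahedral complex each vertex has one trans partner and four cis neighbours.
There are 2 geometric isomers: CN trans; CN cis.
Each arrangement has an internal mirror plane or centre of symmetry, so none is chiral.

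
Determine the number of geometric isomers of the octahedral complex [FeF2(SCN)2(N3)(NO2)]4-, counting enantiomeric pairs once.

6

Systematic placement gives 6 geometric isomers: F trans, SCN trans; F trans, SCN cis; F cis, SCN trans; F cis, SCN cis (3 arrangements, 2 chiral).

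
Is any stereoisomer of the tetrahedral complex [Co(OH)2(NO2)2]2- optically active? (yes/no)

no

Only one geometric arrangement is possible.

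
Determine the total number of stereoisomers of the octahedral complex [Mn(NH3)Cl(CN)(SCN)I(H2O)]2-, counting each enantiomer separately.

In an octahedral complex each vertex has one trans partner and four cis neighbours.
Placing the ligands in turn and identifying arrangements related by rotation or reflection leaves 15 distinct geometric isomers.
Of these, 15 lack any improper symmetry element and so occur as enantiomeric pairs, giving 15 + 15 = 30 stereoisomers in total.

30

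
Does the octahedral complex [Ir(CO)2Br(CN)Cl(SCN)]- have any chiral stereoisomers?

In an octahedral complex each vertex has one trans partner and four cis neighbours.
Exhaustive case analysis gives 9 geometric isomers.
Of these, 6 lack any improper symmetry element and so occur as enantiomeric pairs, giving 9 + 6 = 15 stereoisomers in total.

yes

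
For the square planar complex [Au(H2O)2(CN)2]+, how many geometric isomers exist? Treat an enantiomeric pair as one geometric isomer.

2

In a square planar complex each vertex has one trans partner and two cis neighbours.
The distinct arrangements are (2 in all): H2O cis; H2O trans.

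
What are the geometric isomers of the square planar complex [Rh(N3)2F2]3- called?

In a square planar complex each vertex has one trans partner and two cis neighbours.
There are 2 geometric isomers: N3 cis; N3 trans.

cis and trans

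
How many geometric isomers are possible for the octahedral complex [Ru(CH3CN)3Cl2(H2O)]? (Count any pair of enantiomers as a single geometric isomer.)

Working through the distinct placements yields 3 geometric isomers: CH3CN mer, Cl cis; CH3CN mer, Cl trans; CH3CN fac, Cl cis.

3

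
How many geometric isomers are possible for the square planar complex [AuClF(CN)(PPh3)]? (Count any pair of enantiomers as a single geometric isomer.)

3

Systematic placement gives 3 geometric isomers: (CN/F trans, Cl/PPh3 trans); (CN/PPh3 trans, Cl/F trans); (CN/Cl trans, F/PPh3 trans).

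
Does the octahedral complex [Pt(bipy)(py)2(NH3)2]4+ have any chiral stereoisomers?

yes

The six octahedral sites form three mutually perpendicular trans pairs.
Each bipy is bidentate and must span two cis positions.
The distinct arrangements are (3 in all): py cis, NH3 trans; py trans, NH3 cis; py cis, NH3 cis (chiral).
One of these lacks any improper symmetry element and so occurs as an enantiomeric pair, giving 3 + 1 = 4 stereoisomers in total.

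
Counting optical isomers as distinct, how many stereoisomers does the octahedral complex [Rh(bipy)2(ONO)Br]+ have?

3

The six octahedral sites form three mutually perpendicular trans pairs.
Each bipy is bidentate and must span two cis positions.
There are 2 geometric isomers: ONO and Br mutually trans; ONO and Br mutually cis (chiral).
One of these lacks any improper symmetry element and so occurs as an enantiomeric pair, giving 2 + 1 = 3 stereoisomers in total.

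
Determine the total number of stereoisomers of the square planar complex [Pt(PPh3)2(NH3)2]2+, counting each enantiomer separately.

In a square planar complex each vertex has one trans partner and two cis neighbours.
Systematic placement gives 2 geometric isomers: PPh3 cis; PPh3 trans.
Each arrangement has an internal mirror plane or centre of symmetry, so none is chiral.

2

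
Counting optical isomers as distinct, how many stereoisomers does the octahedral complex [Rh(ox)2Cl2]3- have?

The six octahedral sites form three mutually perpendicular trans pairs.
Each ox is bidentate and must span two cis positions.
The distinct arrangements are (2 in all): Cl trans; Cl cis (chiral).
One of these lacks any improper symmetry element and so occurs as an enantiomeric pair, giving 2 + 1 = 3 stereoisomers in total.

3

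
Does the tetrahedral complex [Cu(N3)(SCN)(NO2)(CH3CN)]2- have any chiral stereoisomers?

All four vertices of a tetrahedron are equivalent and mutually adjacent, so cis/trans isomerism cannot arise.
Only one geometric arrangement is possible; it has no improper symmetry element, so it exists as a pair of enantiomers (2 stereoisomers).

yes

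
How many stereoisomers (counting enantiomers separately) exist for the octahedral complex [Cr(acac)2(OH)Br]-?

3

An octahedron has six vertices in three trans pairs; every non-trans pair is cis.
Each acac is bidentate and must span two cis positions.
Working through the distinct placements yields 2 geometric isomers: OH and Br mutually trans; OH and Br mutually cis (chiral).
One of these lacks any improper symmetry element and so occurs as an enantiomeric pair, giving 2 + 1 = 3 stereoisomers in total.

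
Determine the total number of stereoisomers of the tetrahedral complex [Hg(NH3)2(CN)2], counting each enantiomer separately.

All four vertices of a tetrahedron are equivalent and mutually adjacent, so cis/trans isomerism cannot arise.
Only one geometric arrangement is possible.

1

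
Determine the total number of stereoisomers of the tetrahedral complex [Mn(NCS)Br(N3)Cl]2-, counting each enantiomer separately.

2

All four vertices of a tetrahedron are equivalent and mutually adjacent, so cis/trans isomerism cannot arise.
Only one geometric arrangement is possible; it has no improper symmetry element, so it exists as a pair of enantiomers (2 stereoisomers).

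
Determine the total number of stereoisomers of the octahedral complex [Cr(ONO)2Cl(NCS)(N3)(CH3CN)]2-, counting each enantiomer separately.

In an octahedral complex each vertex has one trans partner and four cis neighbours.
Systematic enumeration (placing each ligand type in turn and discarding arrangements equivalent by rotation or reflection) gives 9 geometric isomers.
Of these, 6 lack any improper symmetry element and so occur as enantiomeric pairs, giving 9 + 6 = 15 stereoisomers in total.

15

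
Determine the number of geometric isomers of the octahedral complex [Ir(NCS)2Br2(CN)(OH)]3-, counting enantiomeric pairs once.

Systematic placement gives 6 geometric isomers: NCS cis, Br trans; NCS trans, Br trans; NCS cis, Br cis (3 arrangements, 2 chiral); NCS trans, Br cis.

6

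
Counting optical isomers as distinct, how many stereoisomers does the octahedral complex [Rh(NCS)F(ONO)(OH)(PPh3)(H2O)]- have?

Systematic enumeration (placing each ligand type in turn and discarding arrangements equivalent by rotation or reflection) gives 15 geometric isomers.
Of these, 15 lack any improper symmetry element and so occur as enantiomeric pairs, giving 15 + 15 = 30 stereoisomers in total.

30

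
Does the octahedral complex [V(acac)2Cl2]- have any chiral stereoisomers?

Each acac is bidentate and must span two cis positions.
The distinct arrangements are (2 in all): Cl trans; Cl cis (chiral).
One of these lacks any improper symmetry element and so occurs as an enantiomeric pair, giving 2 + 1 = 3 stereoisomers in total.

yes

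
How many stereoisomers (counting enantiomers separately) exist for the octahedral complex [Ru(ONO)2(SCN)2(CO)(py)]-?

8

In an octahedral complex each vertex has one trans partner and four cis neighbours.
The distinct arrangements are (6 in all): ONO cis, SCN cis (3 arrangements, 2 chiral); ONO cis, SCN trans; ONO trans, SCN cis; ONO trans, SCN trans.
Of these, 2 lack any improper symmetry element and so occur as enantiomeric pairs, giving 6 + 2 = 8 stereoisomers in total.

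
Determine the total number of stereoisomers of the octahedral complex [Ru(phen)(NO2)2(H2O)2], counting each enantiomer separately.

The six octahedral sites form three mutually perpendicular trans pairs.
Each phen is bidentate and must span two cis positions.
There are 3 geometric isomers: NO2 cis, H2O trans; NO2 cis, H2O cis (chiral); NO2 trans, H2O cis.
One of these lacks any improper symmetry element and so occurs as an enantiomeric pair, giving 3 + 1 = 4 stereoisomers in total.

4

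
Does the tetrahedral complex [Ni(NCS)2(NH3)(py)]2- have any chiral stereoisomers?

no

All four vertices of a tetrahedron are equivalent and mutually adjacent, so cis/trans isomerism cannot arise.
Only one geometric arrangement is possible.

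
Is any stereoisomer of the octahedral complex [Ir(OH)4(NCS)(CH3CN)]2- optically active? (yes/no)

Systematic placement gives 2 geometric isomers: NCS and CH3CN mutually trans; NCS and CH3CN mutually cis.
Each arrangement has an internal mirror plane or centre of symmetry, so none is chiral.

no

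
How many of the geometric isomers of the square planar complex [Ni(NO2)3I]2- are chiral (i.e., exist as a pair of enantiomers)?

0

In a square planar complex each vertex has one trans partner and two cis neighbours.
Only one geometric arrangement is possible.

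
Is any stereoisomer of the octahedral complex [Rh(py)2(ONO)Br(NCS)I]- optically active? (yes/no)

yes

In an octahedral complex each vertex has one trans partner and four cis neighbours.
Systematic enumeration (placing each ligand type in turn and discarding arrangements equivalent by rotation or reflection) gives 9 geometric isomers.
Of these, 6 lack any improper symmetry element and so occur as enantiomeric pairs, giving 9 + 6 = 15 stereoisomers in total.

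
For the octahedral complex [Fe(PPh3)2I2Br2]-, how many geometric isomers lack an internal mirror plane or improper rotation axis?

The six octahedral sites form three mutually perpendicular trans pairs.
Working through the distinct placements yields 5 geometric isomers: PPh3 trans, I trans, Br trans; PPh3 cis, I cis, Br trans; PPh3 trans, I cis, Br cis; PPh3 cis, I cis, Br cis (chiral); PPh3 cis, I trans, Br cis.
One of these lacks any improper symmetry element and so occurs as an enantiomeric pair, giving 5 + 1 = 6 stereoisomers in total.

1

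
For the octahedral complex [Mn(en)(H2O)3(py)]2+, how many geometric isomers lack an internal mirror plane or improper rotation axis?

0

An octahedron has six vertices in three trans pairs; every non-trans pair is cis.
Each en is bidentate and must span two cis positions.
The distinct arrangements are (2 in all): H2O mer; H2O fac.
Each arrangement has an internal mirror plane or centre of symmetry, so none is chiral.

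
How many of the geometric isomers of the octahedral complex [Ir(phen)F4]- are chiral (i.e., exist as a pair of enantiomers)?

0

In an octahedral complex each vertex has one trans partner and four cis neighbours.
Each phen is bidentate and must span two cis positions.
Only one geometric arrangement is possible.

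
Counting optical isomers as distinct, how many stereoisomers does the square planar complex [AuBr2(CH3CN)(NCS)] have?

A square has two trans pairs of vertices; adjacent vertices are cis.
The distinct arrangements are (2 in all): Br cis; Br trans.
Each arrangement has an internal mirror plane or centre of symmetry, so none is chiral.

2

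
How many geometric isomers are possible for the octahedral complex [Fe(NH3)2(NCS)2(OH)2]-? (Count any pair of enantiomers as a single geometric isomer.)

The six octahedral sites form three mutually perpendicular trans pairs.
There are 5 geometric isomers: NH3 trans, NCS trans, OH trans; NH3 cis, NCS trans, OH cis; NH3 cis, NCS cis, OH trans; NH3 cis, NCS cis, OH cis (chiral); NH3 trans, NCS cis, OH cis.

5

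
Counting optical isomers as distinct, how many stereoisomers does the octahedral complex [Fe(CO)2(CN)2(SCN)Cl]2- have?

Systematic placement gives 6 geometric isomers: CO trans, CN trans; CO cis, CN trans; CO cis, CN cis (3 arrangements, 2 chiral); CO trans, CN cis.
Of these, 2 lack any improper symmetry element and so occur as enantiomeric pairs, giving 6 + 2 = 8 stereoisomers in total.

8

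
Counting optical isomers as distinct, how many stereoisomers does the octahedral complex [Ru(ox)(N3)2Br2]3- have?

Each ox is bidentate and must span two cis positions.
Working through the distinct placements yields 3 geometric isomers: N3 cis, Br trans; N3 cis, Br cis (chiral); N3 trans, Br cis.
One of these lacks any improper symmetry element and so occurs as an enantiomeric pair, giving 3 + 1 = 4 stereoisomers in total.

4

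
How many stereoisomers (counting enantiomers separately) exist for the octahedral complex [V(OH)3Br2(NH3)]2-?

In an octahedral complex each vertex has one trans partner and four cis neighbours.
There are 3 geometric isomers: OH mer, Br trans; OH mer, Br cis; OH fac, Br cis.
Each arrangement has an internal mirror plane or centre of symmetry, so none is chiral.

3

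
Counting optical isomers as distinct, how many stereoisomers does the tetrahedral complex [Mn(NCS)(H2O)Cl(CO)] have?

2

In a tetrahedral complex all four positions are equivalent and every pair of ligands is adjacent — there is no cis/trans distinction.
Only one geometric arrangement is possible; it has no improper symmetry element, so it exists as a pair of enantiomers (2 stereoisomers).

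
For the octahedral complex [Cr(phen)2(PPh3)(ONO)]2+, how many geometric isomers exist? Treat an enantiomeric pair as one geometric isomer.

2

The six octahedral sites form three mutually perpendicular trans pairs.
Each phen is bidentate and must span two cis positions.
Systematic placement gives 2 geometric isomers: PPh3 and ONO mutually trans; PPh3 and ONO mutually cis (chiral).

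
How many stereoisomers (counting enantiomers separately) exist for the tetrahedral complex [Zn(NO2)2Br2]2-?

All four vertices of a tetrahedron are equivalent and mutually adjacent, so cis/trans isomerism cannot arise.
Only one geometric arrangement is possible.

1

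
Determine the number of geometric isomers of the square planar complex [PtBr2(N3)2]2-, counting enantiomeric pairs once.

2

A square has two trans pairs of vertices; adjacent vertices are cis.
There are 2 geometric isomers: Br cis; Br trans.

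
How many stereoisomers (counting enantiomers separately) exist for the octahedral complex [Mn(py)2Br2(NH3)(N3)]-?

The six octahedral sites form three mutually perpendicular trans pairs.
Working through the distinct placements yields 6 geometric isomers: py trans, Br trans; py cis, Br trans; py trans, Br cis; py cis, Br cis (3 arrangements, 2 chiral).
Of these, 2 lack any improper symmetry element and so occur as enantiomeric pairs, giving 6 + 2 = 8 stereoisomers in total.

8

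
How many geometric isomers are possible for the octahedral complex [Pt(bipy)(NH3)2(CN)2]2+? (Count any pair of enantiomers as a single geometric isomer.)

3

The six octahedral sites form three mutually perpendicular trans pairs.
Each bipy is bidentate and must span two cis positions.
The distinct arrangements are (3 in all): NH3 cis, CN trans; NH3 cis, CN cis (chiral); NH3 trans, CN cis.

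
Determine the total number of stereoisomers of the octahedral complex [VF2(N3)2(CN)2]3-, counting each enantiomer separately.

Systematic placement gives 5 geometric isomers: F trans, N3 trans, CN trans; F cis, N3 cis, CN trans; F cis, N3 trans, CN cis; F cis, N3 cis, CN cis (chiral); F trans, N3 cis, CN cis.
One of these lacks any improper symmetry element and so occurs as an enantiomeric pair, giving 5 + 1 = 6 stereoisomers in total.

6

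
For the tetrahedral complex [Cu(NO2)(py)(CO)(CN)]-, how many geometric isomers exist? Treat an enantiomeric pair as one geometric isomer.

In a tetrahedral complex all four positions are equivalent and every pair of ligands is adjacent — there is no cis/trans distinction.
Only one geometric arrangement is possible; it has no improper symmetry element, so it exists as a pair of enantiomers (2 stereoisomers).

1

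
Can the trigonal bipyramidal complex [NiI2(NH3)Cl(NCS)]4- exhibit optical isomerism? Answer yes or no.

yes

A trigonal bipyramid has two axial and three equatorial sites, which are chemically inequivalent.
Systematic enumeration (placing each ligand type in turn and discarding arrangements equivalent by rotation or reflection) gives 7 geometric isomers.
Of these, 3 lack any improper symmetry element and so occur as enantiomeric pairs, giving 7 + 3 = 10 stereoisomers in total.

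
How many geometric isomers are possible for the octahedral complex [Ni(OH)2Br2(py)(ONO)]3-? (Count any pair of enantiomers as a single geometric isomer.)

6

The six octahedral sites form three mutually perpendicular trans pairs.
Systematic placement gives 6 geometric isomers: OH trans, Br trans; OH cis, Br trans; OH cis, Br cis (3 arrangements, 2 chiral); OH trans, Br cis.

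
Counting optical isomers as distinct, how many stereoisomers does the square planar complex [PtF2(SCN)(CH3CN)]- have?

Systematic placement gives 2 geometric isomers: F cis; F trans.
Each arrangement has an internal mirror plane or centre of symmetry, so none is chiral.

2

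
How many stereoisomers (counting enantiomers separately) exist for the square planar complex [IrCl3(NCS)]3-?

A square has two trans pairs of vertices; adjacent vertices are cis.
Only one geometric arrangement is possible.

1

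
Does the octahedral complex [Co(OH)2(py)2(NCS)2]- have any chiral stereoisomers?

The six octahedral sites form three mutually perpendicular trans pairs.
Systematic placement gives 5 geometric isomers: OH trans, py trans, NCS trans; OH cis, py cis, NCS trans; OH cis, py trans, NCS cis; OH cis, py cis, NCS cis (chiral); OH trans, py cis, NCS cis.
One of these lacks any improper symmetry element and so occurs as an enantiomeric pair, giving 5 + 1 = 6 stereoisomers in total.

yes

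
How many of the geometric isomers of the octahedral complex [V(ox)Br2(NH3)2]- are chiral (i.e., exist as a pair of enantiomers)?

1

An octahedron has six vertices in three trans pairs; every non-trans pair is cis.
Each ox is bidentate and must span two cis positions.
Working through the distinct placements yields 3 geometric isomers: Br trans, NH3 cis; Br cis, NH3 cis (chiral); Br cis, NH3 trans.
One of these lacks any improper symmetry element and so occurs as an enantiomeric pair, giving 3 + 1 = 4 stereoisomers in total.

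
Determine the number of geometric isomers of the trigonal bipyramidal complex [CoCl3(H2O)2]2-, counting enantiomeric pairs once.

3

In a trigonal bipyramid the two axial positions differ from the three equatorial ones.
Systematic placement gives 3 geometric isomers: H2O both equatorial; H2O one axial, one equatorial; H2O both axial.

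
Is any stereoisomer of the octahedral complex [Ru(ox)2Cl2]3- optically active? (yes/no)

The six octahedral sites form three mutually perpendicular trans pairs.
Each ox is bidentate and must span two cis positions.
Systematic placement gives 2 geometric isomers: Cl trans; Cl cis (chiral).
One of these lacks any improper symmetry element and so occurs as an enantiomeric pair, giving 2 + 1 = 3 stereoisomers in total.

yes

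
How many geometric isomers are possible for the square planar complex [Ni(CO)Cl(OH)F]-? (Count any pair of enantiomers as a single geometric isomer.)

In a square planar complex each vertex has one trans partner and two cis neighbours.
Working through the distinct placements yields 3 geometric isomers: (CO/F trans, Cl/OH trans); (CO/OH trans, Cl/F trans); (CO/Cl trans, F/OH trans).

3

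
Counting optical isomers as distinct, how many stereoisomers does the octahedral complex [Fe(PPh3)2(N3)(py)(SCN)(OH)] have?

15

An octahedron has six vertices in three trans pairs; every non-trans pair is cis.
Exhaustive case analysis gives 9 geometric isomers.
Of these, 6 lack any improper symmetry element and so occur as enantiomeric pairs, giving 9 + 6 = 15 stereoisomers in total.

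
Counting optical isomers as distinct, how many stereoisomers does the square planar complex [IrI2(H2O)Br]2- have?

2

In a square planar complex each vertex has one trans partner and two cis neighbours.
The distinct arrangements are (2 in all): I cis; I trans.
Each arrangement has an internal mirror plane or centre of symmetry, so none is chiral.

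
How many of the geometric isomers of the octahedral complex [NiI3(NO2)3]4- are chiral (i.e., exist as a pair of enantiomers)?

0

In an octahedral complex each vertex has one trans partner and four cis neighbours.
The distinct arrangements are (2 in all): I mer; I fac.
Each arrangement has an internal mirror plane or centre of symmetry, so none is chiral.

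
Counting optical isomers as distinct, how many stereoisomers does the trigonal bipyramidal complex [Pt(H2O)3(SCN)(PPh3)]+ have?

4

A trigonal bipyramid has two axial and three equatorial sites, which are chemically inequivalent.
There are 4 geometric isomers: SCN equatorial, PPh3 equatorial; SCN equatorial, PPh3 axial; SCN axial, PPh3 equatorial; SCN axial, PPh3 axial.
Each arrangement has an internal mirror plane or centre of symmetry, so none is chiral.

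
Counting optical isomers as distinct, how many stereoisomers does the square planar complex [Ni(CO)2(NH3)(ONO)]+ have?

2

A square has two trans pairs of vertices; adjacent vertices are cis.
There are 2 geometric isomers: CO cis; CO trans.
Each arrangement has an internal mirror plane or centre of symmetry, so none is chiral.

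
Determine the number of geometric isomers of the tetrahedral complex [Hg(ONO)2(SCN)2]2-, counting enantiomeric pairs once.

1

In a tetrahedral complex all four positions are equivalent and every pair of ligands is adjacent — there is no cis/trans distinction.
Only one geometric arrangement is possible.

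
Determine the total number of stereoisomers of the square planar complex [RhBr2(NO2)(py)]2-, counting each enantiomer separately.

In a square planar complex each vertex has one trans partner and two cis neighbours.
Systematic placement gives 2 geometric isomers: Br cis; Br trans.
Each arrangement has an internal mirror plane or centre of symmetry, so none is chiral.

2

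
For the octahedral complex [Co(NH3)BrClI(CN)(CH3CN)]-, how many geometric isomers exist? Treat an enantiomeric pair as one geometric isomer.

15

In an octahedral complex each vertex has one trans partner and four cis neighbours.
Exhaustive case analysis gives 15 geometric isomers.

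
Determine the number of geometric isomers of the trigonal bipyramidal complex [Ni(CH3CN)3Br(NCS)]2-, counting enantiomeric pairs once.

A trigonal bipyramid has two axial and three equatorial sites, which are chemically inequivalent.
The distinct arrangements are (4 in all): Br axial, NCS equatorial; Br axial, NCS axial; Br equatorial, NCS equatorial; Br equatorial, NCS axial.

4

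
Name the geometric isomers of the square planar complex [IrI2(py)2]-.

A square has two trans pairs of vertices; adjacent vertices are cis.
The distinct arrangements are (2 in all): I cis; I trans.

cis and trans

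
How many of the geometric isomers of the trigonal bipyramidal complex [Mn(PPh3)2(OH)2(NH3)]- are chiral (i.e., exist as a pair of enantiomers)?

1

Placing the ligands in turn and identifying arrangements related by rotation or reflection leaves 5 distinct geometric isomers.
One of these lacks any improper symmetry element and so occurs as an enantiomeric pair, giving 5 + 1 = 6 stereoisomers in total.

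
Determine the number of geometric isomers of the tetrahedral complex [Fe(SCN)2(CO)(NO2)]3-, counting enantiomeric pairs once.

Only one geometric arrangement is possible.

1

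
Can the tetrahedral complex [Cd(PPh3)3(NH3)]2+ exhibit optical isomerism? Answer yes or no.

All four vertices of a tetrahedron are equivalent and mutually adjacent, so cis/trans isomerism cannot arise.
Only one geometric arrangement is possible.

no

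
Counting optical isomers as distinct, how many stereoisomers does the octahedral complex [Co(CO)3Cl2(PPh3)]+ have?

3

In an octahedral complex each vertex has one trans partner and four cis neighbours.
Working through the distinct placements yields 3 geometric isomers: CO mer, Cl cis; CO mer, Cl trans; CO fac, Cl cis.
Each arrangement has an internal mirror plane or centre of symmetry, so none is chiral.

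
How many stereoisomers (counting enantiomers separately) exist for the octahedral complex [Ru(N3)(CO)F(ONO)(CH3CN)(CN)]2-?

The six octahedral sites form three mutually perpendicular trans pairs.
Systematic enumeration (placing each ligand type in turn and discarding arrangements equivalent by rotation or reflection) gives 15 geometric isomers.
Of these, 15 lack any improper symmetry element and so occur as enantiomeric pairs, giving 15 + 15 = 30 stereoisomers in total.

30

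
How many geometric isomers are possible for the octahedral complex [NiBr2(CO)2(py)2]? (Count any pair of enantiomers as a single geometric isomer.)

An octahedron has six vertices in three trans pairs; every non-trans pair is cis.
Systematic placement gives 5 geometric isomers: Br trans, CO trans, py trans; Br trans, CO cis, py cis; Br cis, CO cis, py trans; Br cis, CO cis, py cis (chiral); Br cis, CO trans, py cis.

5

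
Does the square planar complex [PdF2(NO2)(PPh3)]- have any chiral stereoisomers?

In a square planar complex each vertex has one trans partner and two cis neighbours.
The distinct arrangements are (2 in all): F cis; F trans.
Each arrangement has an internal mirror plane or centre of symmetry, so none is chiral.

no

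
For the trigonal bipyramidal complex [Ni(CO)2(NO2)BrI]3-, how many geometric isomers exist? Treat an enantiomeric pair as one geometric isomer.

7

Exhaustive case analysis gives 7 geometric isomers.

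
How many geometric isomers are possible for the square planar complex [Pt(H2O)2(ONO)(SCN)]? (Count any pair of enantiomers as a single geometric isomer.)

2

In a square planar complex each vertex has one trans partner and two cis neighbours.
Working through the distinct placements yields 2 geometric isomers: H2O cis; H2O trans.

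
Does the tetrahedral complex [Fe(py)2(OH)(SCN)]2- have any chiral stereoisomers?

no

Only one geometric arrangement is possible.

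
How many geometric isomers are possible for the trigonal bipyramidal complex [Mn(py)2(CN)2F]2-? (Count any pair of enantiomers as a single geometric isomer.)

In a trigonal bipyramid the two axial positions differ from the three equatorial ones.
Placing the ligands in turn and identifying arrangements related by rotation or reflection leaves 5 distinct geometric isomers.

5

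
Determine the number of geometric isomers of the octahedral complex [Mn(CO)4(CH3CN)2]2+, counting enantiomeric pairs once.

Working through the distinct placements yields 2 geometric isomers: CH3CN trans; CH3CN cis.

2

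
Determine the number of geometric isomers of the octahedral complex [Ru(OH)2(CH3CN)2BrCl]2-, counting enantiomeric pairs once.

6

Working through the distinct placements yields 6 geometric isomers: OH trans, CH3CN cis; OH cis, CH3CN cis (3 arrangements, 2 chiral); OH trans, CH3CN trans; OH cis, CH3CN trans.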